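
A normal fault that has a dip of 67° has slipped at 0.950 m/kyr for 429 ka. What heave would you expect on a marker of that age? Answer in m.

159 m

dip-slip = rate × time = 0.950 m/kyr × 429 ka = 407.6 m
heave = dip-slip × cos(dip) = 407.6 × cos(67°) = 159 m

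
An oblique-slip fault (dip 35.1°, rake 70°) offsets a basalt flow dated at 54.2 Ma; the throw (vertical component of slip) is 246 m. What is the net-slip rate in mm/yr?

dip-slip = throw / sin(dip) = 246 / sin(35.1°) = 427.8 m
net slip = dip-slip / sin(rake) = 427.8 / sin(70°) = 455.3 m
rate = 455.3 m / 54.2 Ma = 0.00000840 m/yr = 0.00840 mm/yr

0.00840 mm/yr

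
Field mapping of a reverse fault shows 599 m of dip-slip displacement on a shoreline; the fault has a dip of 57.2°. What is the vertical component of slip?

503 m

throw = dip-slip × sin(dip) = 599 m × sin(57.2°) = 503 m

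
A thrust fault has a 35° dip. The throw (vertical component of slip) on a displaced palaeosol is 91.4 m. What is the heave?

131 m

heave = throw / tan(dip) = 91.4 / tan(35°) = 131 m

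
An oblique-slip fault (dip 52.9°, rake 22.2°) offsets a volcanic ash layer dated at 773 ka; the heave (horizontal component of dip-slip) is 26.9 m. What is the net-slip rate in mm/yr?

dip-slip = heave / cos(dip) = 26.9 / cos(52.9°) = 44.59 m
net slip = dip-slip / sin(rake) = 44.59 / sin(22.2°) = 118 m
rate = 118 m / 773 ka = 0.000153 m/yr = 0.153 mm/yr

0.153 mm/yr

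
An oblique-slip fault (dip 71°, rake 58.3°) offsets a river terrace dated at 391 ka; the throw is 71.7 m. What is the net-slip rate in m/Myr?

dip-slip = throw / sin(dip) = 71.7 / sin(71°) = 75.83 m
net slip = dip-slip / sin(rake) = 75.83 / sin(58.3°) = 89.13 m
rate = 89.13 m / 391 ka = 0.000228 m/yr = 228 m/Myr

228 m/Myr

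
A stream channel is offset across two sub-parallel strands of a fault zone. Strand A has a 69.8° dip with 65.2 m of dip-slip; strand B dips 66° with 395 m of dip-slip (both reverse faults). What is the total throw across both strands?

throw_A = 65.2 × sin(69.8°) = 61.19 m
throw_B = 395 × sin(66°) = 360.9 m
total = 61.19 + 360.9 = 422 m

422 m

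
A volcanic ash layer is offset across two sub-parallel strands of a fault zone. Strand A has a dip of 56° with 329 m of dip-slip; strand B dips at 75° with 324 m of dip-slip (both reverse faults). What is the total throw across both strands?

586 m

throw_A = 329 × sin(56°) = 272.8 m
throw_B = 324 × sin(75°) = 313 m
total = 272.8 + 313 = 586 m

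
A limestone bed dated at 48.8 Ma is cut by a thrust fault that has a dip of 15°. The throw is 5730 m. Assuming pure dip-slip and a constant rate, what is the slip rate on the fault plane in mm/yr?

dip-slip = throw / sin(dip) = 5730 m / sin(15°) = 22140 m
rate = 22140 m / 48.8 Ma = 0.000454 m/yr = 0.454 mm/yr

0.454 mm/yr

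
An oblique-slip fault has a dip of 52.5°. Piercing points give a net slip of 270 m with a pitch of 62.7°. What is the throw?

dip-slip = net slip × sin(rake) = 270 m × sin(62.7°) = 239.9 m
throw = dip-slip × sin(dip) = 239.9 × sin(52.5°) = 190 m

190 m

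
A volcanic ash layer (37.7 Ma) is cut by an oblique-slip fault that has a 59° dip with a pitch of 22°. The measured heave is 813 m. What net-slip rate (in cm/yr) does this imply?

dip-slip = heave / cos(dip) = 813 / cos(59°) = 1579 m
net slip = dip-slip / sin(rake) = 1579 / sin(22°) = 4214 m
rate = 4214 m / 37.7 Ma = 0.000112 m/yr = 0.0112 cm/yr

0.0112 cm/yr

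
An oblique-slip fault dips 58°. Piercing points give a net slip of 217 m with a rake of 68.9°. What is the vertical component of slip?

dip-slip = net slip × sin(rake) = 217 m × sin(68.9°) = 202.5 m
throw = dip-slip × sin(dip) = 202.5 × sin(58°) = 172 m

172 m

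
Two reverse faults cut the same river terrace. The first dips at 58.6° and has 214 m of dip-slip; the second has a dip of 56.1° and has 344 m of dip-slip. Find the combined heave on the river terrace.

heave_A = 214 × cos(58.6°) = 111.5 m
heave_B = 344 × cos(56.1°) = 191.9 m
total = 111.5 + 191.9 = 303 m

303 m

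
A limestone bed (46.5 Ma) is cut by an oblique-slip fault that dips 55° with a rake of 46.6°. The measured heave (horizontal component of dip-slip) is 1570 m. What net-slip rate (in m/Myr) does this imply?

81 m/Myr

dip-slip = heave / cos(dip) = 1570 / cos(55°) = 2737 m
net slip = dip-slip / sin(rake) = 2737 / sin(46.6°) = 3767 m
rate = 3767 m / 46.5 Ma = 0.0000810 m/yr = 81 m/Myr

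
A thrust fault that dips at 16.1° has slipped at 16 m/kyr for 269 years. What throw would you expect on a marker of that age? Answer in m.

dip-slip = rate × time = 16 m/kyr × 269 years = 4.304 m
throw = dip-slip × sin(dip) = 4.304 × sin(16.1°) = 1.19 m

1.19 m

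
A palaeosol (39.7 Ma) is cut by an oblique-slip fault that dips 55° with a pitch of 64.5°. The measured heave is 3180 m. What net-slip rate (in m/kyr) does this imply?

0.155 m/kyr

dip-slip = heave / cos(dip) = 3180 / cos(55°) = 5544 m
net slip = dip-slip / sin(rake) = 5544 / sin(64.5°) = 6143 m
rate = 6143 m / 39.7 Ma = 0.000155 m/yr = 0.155 m/kyr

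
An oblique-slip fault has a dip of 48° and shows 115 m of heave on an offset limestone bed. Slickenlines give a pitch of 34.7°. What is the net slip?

302 m

dip-slip = heave / cos(dip) = 115 / cos(48°) = 171.9 m
net slip = dip-slip / sin(rake) = 171.9 / sin(34.7°) = 302 m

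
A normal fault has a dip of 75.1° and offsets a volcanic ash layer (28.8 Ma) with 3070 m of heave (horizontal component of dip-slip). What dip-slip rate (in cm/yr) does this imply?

dip-slip = heave / cos(dip) = 3070 m / cos(75.1°) = 11940 m
rate = 11940 m / 28.8 Ma = 0.000415 m/yr = 0.0415 cm/yr

0.0415 cm/yr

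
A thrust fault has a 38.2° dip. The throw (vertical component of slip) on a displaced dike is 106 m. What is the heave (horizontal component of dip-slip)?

135 m

heave = throw / tan(dip) = 106 / tan(38.2°) = 135 m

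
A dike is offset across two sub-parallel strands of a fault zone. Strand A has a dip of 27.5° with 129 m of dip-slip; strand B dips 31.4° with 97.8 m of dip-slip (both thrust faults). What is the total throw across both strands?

111 m

throw_A = 129 × sin(27.5°) = 59.57 m
throw_B = 97.8 × sin(31.4°) = 50.95 m
total = 59.57 + 50.95 = 111 m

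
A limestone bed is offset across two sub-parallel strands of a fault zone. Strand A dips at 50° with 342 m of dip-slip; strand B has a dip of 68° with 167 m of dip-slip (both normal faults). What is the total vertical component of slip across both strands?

throw_A = 342 × sin(50°) = 262 m
throw_B = 167 × sin(68°) = 154.8 m
total = 262 + 154.8 = 417 m

417 m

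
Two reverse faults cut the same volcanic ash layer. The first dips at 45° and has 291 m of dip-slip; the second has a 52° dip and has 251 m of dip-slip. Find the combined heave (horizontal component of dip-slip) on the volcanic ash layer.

360 m

heave_A = 291 × cos(45°) = 205.8 m
heave_B = 251 × cos(52°) = 154.5 m
total = 205.8 + 154.5 = 360 m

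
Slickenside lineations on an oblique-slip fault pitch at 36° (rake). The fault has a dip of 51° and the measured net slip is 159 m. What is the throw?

72.6 m

dip-slip = net slip × sin(rake) = 159 m × sin(36°) = 93.46 m
throw = dip-slip × sin(dip) = 93.46 × sin(51°) = 72.6 m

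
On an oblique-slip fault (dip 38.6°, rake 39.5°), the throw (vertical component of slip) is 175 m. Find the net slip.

dip-slip = throw / sin(dip) = 175 / sin(38.6°) = 280.5 m
net slip = dip-slip / sin(rake) = 280.5 / sin(39.5°) = 441 m

441 m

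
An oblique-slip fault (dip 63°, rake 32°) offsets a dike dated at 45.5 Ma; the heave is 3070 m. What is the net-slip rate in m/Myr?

280 m/Myr

dip-slip = heave / cos(dip) = 3070 / cos(63°) = 6762 m
net slip = dip-slip / sin(rake) = 6762 / sin(32°) = 12760 m
rate = 12760 m / 45.5 Ma = 0.000280 m/yr = 280 m/Myr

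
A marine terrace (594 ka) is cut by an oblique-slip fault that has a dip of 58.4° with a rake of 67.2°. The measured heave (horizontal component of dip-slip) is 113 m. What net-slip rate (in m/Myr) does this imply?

dip-slip = heave / cos(dip) = 113 / cos(58.4°) = 215.7 m
net slip = dip-slip / sin(rake) = 215.7 / sin(67.2°) = 233.9 m
rate = 233.9 m / 594 ka = 0.000394 m/yr = 394 m/Myr

394 m/Myr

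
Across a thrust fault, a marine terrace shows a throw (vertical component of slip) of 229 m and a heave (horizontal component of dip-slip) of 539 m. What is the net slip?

586 m

net slip = √(throw² + heave²) = √(229² + 539²) = 586 m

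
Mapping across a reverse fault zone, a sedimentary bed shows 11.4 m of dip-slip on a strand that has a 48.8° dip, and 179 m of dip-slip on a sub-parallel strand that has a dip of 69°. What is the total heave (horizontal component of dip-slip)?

heave_A = 11.4 × cos(48.8°) = 7.509 m
heave_B = 179 × cos(69°) = 64.15 m
total = 7.509 + 64.15 = 71.7 m

71.7 m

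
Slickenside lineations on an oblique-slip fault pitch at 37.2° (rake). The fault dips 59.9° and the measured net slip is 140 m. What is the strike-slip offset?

strike-slip = net slip × cos(rake) = 140 m × cos(37.2°) = 112 m

112 m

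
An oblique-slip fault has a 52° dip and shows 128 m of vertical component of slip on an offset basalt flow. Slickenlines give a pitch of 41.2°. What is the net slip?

247 m

dip-slip = throw / sin(dip) = 128 / sin(52°) = 162.4 m
net slip = dip-slip / sin(rake) = 162.4 / sin(41.2°) = 247 m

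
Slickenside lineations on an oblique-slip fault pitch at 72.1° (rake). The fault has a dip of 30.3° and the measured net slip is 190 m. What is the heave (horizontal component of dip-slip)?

dip-slip = net slip × sin(rake) = 190 m × sin(72.1°) = 180.8 m
heave = dip-slip × cos(dip) = 180.8 × cos(30.3°) = 156 m

156 m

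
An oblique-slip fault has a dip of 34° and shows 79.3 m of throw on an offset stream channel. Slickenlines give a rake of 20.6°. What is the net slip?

dip-slip = throw / sin(dip) = 79.3 / sin(34°) = 141.8 m
net slip = dip-slip / sin(rake) = 141.8 / sin(20.6°) = 403 m

403 m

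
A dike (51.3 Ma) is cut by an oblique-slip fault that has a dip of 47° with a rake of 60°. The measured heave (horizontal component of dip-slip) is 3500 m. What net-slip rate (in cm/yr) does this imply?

dip-slip = heave / cos(dip) = 3500 / cos(47°) = 5132 m
net slip = dip-slip / sin(rake) = 5132 / sin(60°) = 5926 m
rate = 5926 m / 51.3 Ma = 0.000116 m/yr = 0.0116 cm/yr

0.0116 cm/yr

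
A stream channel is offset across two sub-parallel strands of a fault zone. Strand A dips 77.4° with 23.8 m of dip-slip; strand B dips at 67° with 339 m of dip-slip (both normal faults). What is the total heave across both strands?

heave_A = 23.8 × cos(77.4°) = 5.192 m
heave_B = 339 × cos(67°) = 132.5 m
total = 5.192 + 132.5 = 138 m

138 m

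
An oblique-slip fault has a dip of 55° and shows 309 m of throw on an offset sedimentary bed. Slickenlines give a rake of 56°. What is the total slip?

455 m

dip-slip = throw / sin(dip) = 309 / sin(55°) = 377.2 m
net slip = dip-slip / sin(rake) = 377.2 / sin(56°) = 455 m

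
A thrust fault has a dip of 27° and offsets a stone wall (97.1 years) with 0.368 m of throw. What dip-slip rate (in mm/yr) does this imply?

8.35 mm/yr

dip-slip = throw / sin(dip) = 0.368 m / sin(27°) = 0.8106 m
rate = 0.8106 m / 97.1 years = 0.00835 m/yr = 8.35 mm/yr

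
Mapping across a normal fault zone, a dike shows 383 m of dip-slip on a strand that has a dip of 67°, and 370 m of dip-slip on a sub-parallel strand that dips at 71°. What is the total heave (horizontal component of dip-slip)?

270 m

heave_A = 383 × cos(67°) = 149.7 m
heave_B = 370 × cos(71°) = 120.5 m
total = 149.7 + 120.5 = 270 m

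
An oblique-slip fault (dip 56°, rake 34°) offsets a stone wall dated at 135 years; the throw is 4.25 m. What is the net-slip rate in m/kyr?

dip-slip = throw / sin(dip) = 4.25 / sin(56°) = 5.126 m
net slip = dip-slip / sin(rake) = 5.126 / sin(34°) = 9.168 m
rate = 9.168 m / 135 years = 0.0679 m/yr = 67.9 m/kyr

67.9 m/kyr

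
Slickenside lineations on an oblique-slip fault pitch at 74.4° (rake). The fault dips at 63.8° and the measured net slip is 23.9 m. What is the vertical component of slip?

dip-slip = net slip × sin(rake) = 23.9 m × sin(74.4°) = 23.02 m
throw = dip-slip × sin(dip) = 23.02 × sin(63.8°) = 20.7 m

20.7 m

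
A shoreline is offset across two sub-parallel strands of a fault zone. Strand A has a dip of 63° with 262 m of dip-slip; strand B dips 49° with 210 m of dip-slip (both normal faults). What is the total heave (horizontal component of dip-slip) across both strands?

heave_A = 262 × cos(63°) = 118.9 m
heave_B = 210 × cos(49°) = 137.8 m
total = 118.9 + 137.8 = 257 m

257 m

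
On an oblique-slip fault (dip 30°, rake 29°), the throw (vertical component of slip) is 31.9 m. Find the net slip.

132 m

dip-slip = throw / sin(dip) = 31.9 / sin(30°) = 63.80 m
net slip = dip-slip / sin(rake) = 63.80 / sin(29°) = 132 m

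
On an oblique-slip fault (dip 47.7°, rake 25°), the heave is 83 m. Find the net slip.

292 m

dip-slip = heave / cos(dip) = 83 / cos(47.7°) = 123.3 m
net slip = dip-slip / sin(rake) = 123.3 / sin(25°) = 292 m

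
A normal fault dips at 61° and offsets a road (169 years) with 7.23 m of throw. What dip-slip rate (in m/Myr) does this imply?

48900 m/Myr

dip-slip = throw / sin(dip) = 7.23 m / sin(61°) = 8.266 m
rate = 8.266 m / 169 years = 0.0489 m/yr = 48900 m/Myr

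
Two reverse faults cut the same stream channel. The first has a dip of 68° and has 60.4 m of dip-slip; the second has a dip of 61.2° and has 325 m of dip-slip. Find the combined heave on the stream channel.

179 m

heave_A = 60.4 × cos(68°) = 22.63 m
heave_B = 325 × cos(61.2°) = 156.6 m
total = 22.63 + 156.6 = 179 m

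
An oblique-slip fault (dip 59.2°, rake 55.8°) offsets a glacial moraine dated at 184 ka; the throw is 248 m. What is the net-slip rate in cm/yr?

dip-slip = throw / sin(dip) = 248 / sin(59.2°) = 288.7 m
net slip = dip-slip / sin(rake) = 288.7 / sin(55.8°) = 349.1 m
rate = 349.1 m / 184 ka = 0.00190 m/yr = 0.190 cm/yr

0.190 cm/yr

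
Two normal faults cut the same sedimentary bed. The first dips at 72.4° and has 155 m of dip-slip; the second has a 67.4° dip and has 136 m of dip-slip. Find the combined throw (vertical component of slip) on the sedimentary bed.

273 m

throw_A = 155 × sin(72.4°) = 147.7 m
throw_B = 136 × sin(67.4°) = 125.6 m
total = 147.7 + 125.6 = 273 m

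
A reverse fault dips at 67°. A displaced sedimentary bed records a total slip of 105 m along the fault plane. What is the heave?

41 m

heave = dip-slip × cos(dip) = 105 m × cos(67°) = 41 m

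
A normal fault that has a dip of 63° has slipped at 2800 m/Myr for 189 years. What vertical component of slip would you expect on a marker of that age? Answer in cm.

47.2 cm

dip-slip = rate × time = 2800 m/Myr × 189 years = 0.5292 m
throw = dip-slip × sin(dip) = 0.5292 × sin(63°) = 0.472 m = 47.2 cm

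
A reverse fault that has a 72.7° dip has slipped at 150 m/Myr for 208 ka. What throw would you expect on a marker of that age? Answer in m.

dip-slip = rate × time = 150 m/Myr × 208 ka = 31.20 m
throw = dip-slip × sin(dip) = 31.20 × sin(72.7°) = 29.8 m

29.8 m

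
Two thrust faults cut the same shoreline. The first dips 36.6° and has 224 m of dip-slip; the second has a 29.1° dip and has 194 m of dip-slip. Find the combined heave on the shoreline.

heave_A = 224 × cos(36.6°) = 179.8 m
heave_B = 194 × cos(29.1°) = 169.5 m
total = 179.8 + 169.5 = 349 m

349 m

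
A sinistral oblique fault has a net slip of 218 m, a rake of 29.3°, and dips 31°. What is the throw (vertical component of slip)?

dip-slip = net slip × sin(rake) = 218 m × sin(29.3°) = 106.7 m
throw = dip-slip × sin(dip) = 106.7 × sin(31°) = 54.9 m

54.9 m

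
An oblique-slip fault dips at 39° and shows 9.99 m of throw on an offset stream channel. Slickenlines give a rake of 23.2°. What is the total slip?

dip-slip = throw / sin(dip) = 9.99 / sin(39°) = 15.87 m
net slip = dip-slip / sin(rake) = 15.87 / sin(23.2°) = 40.3 m

40.3 m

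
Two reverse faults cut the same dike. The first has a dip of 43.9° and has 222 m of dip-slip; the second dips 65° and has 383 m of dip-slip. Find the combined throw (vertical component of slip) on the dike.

501 m

throw_A = 222 × sin(43.9°) = 153.9 m
throw_B = 383 × sin(65°) = 347.1 m
total = 153.9 + 347.1 = 501 m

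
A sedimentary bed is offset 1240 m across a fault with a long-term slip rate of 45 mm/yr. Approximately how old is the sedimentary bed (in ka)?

27.6 ka

age = offset / rate = 1240 m / (45 mm/yr) = 27600 yr = 27.6 ka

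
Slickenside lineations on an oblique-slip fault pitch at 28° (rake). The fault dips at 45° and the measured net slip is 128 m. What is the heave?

42.5 m

dip-slip = net slip × sin(rake) = 128 m × sin(28°) = 60.09 m
heave = dip-slip × cos(dip) = 60.09 × cos(45°) = 42.5 m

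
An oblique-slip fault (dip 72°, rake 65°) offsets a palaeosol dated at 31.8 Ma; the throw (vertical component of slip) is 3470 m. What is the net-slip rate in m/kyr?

0.127 m/kyr

dip-slip = throw / sin(dip) = 3470 / sin(72°) = 3649 m
net slip = dip-slip / sin(rake) = 3649 / sin(65°) = 4026 m
rate = 4026 m / 31.8 Ma = 0.000127 m/yr = 0.127 m/kyr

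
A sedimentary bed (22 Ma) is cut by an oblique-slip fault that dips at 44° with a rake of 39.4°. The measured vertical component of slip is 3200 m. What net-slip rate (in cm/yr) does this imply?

dip-slip = throw / sin(dip) = 3200 / sin(44°) = 4607 m
net slip = dip-slip / sin(rake) = 4607 / sin(39.4°) = 7258 m
rate = 7258 m / 22 Ma = 0.000330 m/yr = 0.0330 cm/yr

0.0330 cm/yr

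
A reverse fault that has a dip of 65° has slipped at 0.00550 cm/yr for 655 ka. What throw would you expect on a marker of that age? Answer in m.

32.6 m

dip-slip = rate × time = 0.00550 cm/yr × 655 ka = 36.02 m
throw = dip-slip × sin(dip) = 36.02 × sin(65°) = 32.6 m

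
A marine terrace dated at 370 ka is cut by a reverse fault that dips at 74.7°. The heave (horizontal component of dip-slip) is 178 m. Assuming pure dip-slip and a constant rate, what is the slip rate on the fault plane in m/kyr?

dip-slip = heave / cos(dip) = 178 m / cos(74.7°) = 674.6 m
rate = 674.6 m / 370 ka = 0.00182 m/yr = 1.82 m/kyr

1.82 m/kyr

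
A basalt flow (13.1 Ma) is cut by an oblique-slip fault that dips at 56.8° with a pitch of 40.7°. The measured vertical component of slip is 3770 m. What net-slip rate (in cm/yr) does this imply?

0.0527 cm/yr

dip-slip = throw / sin(dip) = 3770 / sin(56.8°) = 4505 m
net slip = dip-slip / sin(rake) = 4505 / sin(40.7°) = 6909 m
rate = 6909 m / 13.1 Ma = 0.000527 m/yr = 0.0527 cm/yr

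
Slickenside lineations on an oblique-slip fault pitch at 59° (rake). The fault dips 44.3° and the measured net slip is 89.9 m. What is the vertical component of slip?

dip-slip = net slip × sin(rake) = 89.9 m × sin(59°) = 77.06 m
throw = dip-slip × sin(dip) = 77.06 × sin(44.3°) = 53.8 m

53.8 m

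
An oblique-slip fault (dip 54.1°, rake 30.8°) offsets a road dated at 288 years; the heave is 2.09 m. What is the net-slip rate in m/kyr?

24.2 m/kyr

dip-slip = heave / cos(dip) = 2.09 / cos(54.1°) = 3.564 m
net slip = dip-slip / sin(rake) = 3.564 / sin(30.8°) = 6.961 m
rate = 6.961 m / 288 years = 0.0242 m/yr = 24.2 m/kyr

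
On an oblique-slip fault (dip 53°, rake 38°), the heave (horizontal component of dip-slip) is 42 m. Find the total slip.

113 m

dip-slip = heave / cos(dip) = 42 / cos(53°) = 69.79 m
net slip = dip-slip / sin(rake) = 69.79 / sin(38°) = 113 m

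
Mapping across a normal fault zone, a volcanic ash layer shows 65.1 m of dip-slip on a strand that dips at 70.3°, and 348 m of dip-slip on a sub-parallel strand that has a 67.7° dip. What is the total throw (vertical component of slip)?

throw_A = 65.1 × sin(70.3°) = 61.29 m
throw_B = 348 × sin(67.7°) = 322 m
total = 61.29 + 322 = 383 m

383 m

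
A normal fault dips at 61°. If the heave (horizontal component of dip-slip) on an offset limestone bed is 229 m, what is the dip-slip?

472 m

dip-slip = heave / cos(dip) = 229 / cos(61°) = 472 m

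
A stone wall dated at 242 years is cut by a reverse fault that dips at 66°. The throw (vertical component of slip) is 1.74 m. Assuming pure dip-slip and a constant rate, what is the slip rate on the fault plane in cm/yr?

0.787 cm/yr

dip-slip = throw / sin(dip) = 1.74 m / sin(66°) = 1.905 m
rate = 1.905 m / 242 years = 0.00787 m/yr = 0.787 cm/yr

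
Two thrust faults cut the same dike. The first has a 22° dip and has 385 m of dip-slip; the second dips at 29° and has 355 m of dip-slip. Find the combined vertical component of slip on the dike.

throw_A = 385 × sin(22°) = 144.2 m
throw_B = 355 × sin(29°) = 172.1 m
total = 144.2 + 172.1 = 316 m

316 m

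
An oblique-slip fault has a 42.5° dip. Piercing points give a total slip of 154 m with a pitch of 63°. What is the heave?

dip-slip = net slip × sin(rake) = 154 m × sin(63°) = 137.2 m
heave = dip-slip × cos(dip) = 137.2 × cos(42.5°) = 101 m

101 m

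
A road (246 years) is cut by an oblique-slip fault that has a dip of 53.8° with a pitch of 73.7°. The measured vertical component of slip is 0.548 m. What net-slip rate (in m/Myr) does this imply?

2880 m/Myr

dip-slip = throw / sin(dip) = 0.548 / sin(53.8°) = 0.6791 m
net slip = dip-slip / sin(rake) = 0.6791 / sin(73.7°) = 0.7075 m
rate = 0.7075 m / 246 years = 0.00288 m/yr = 2880 m/Myr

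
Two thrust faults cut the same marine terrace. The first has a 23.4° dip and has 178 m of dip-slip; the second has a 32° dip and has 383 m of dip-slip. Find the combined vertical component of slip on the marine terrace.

throw_A = 178 × sin(23.4°) = 70.69 m
throw_B = 383 × sin(32°) = 203 m
total = 70.69 + 203 = 274 m

274 m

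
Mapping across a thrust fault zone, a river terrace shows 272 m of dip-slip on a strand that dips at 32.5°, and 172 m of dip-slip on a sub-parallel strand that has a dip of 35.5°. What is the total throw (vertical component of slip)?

246 m

throw_A = 272 × sin(32.5°) = 146.1 m
throw_B = 172 × sin(35.5°) = 99.88 m
total = 146.1 + 99.88 = 246 m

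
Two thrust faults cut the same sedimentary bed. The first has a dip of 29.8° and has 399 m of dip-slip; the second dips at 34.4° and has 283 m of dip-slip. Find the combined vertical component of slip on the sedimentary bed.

throw_A = 399 × sin(29.8°) = 198.3 m
throw_B = 283 × sin(34.4°) = 159.9 m
total = 198.3 + 159.9 = 358 m

358 m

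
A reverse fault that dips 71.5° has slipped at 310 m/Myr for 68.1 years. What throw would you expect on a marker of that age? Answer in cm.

dip-slip = rate × time = 310 m/Myr × 68.1 years = 0.02111 m
throw = dip-slip × sin(dip) = 0.02111 × sin(71.5°) = 0.0200 m = 2 cm

2 cm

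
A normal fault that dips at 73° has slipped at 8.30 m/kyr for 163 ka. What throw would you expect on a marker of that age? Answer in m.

1290 m

dip-slip = rate × time = 8.30 m/kyr × 163 ka = 1353 m
throw = dip-slip × sin(dip) = 1353 × sin(73°) = 1290 m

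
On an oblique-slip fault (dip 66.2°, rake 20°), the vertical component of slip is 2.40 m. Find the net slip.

dip-slip = throw / sin(dip) = 2.40 / sin(66.2°) = 2.623 m
net slip = dip-slip / sin(rake) = 2.623 / sin(20°) = 7.67 m

7.67 m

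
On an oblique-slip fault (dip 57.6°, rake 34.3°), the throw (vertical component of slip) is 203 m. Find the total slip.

dip-slip = throw / sin(dip) = 203 / sin(57.6°) = 240.4 m
net slip = dip-slip / sin(rake) = 240.4 / sin(34.3°) = 427 m

427 m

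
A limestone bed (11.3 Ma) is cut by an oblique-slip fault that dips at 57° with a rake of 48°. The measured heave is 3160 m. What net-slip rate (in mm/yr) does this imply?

dip-slip = heave / cos(dip) = 3160 / cos(57°) = 5802 m
net slip = dip-slip / sin(rake) = 5802 / sin(48°) = 7807 m
rate = 7807 m / 11.3 Ma = 0.000691 m/yr = 0.691 mm/yr

0.691 mm/yr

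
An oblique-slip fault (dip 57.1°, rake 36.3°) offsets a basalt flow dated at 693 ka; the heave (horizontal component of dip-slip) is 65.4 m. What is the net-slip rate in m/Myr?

dip-slip = heave / cos(dip) = 65.4 / cos(57.1°) = 120.4 m
net slip = dip-slip / sin(rake) = 120.4 / sin(36.3°) = 203.4 m
rate = 203.4 m / 693 ka = 0.000293 m/yr = 293 m/Myr

293 m/Myr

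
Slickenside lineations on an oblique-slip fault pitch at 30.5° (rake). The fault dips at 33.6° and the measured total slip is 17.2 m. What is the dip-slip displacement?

dip-slip = net slip × sin(rake) = 17.2 m × sin(30.5°) = 8.73 m

8.73 m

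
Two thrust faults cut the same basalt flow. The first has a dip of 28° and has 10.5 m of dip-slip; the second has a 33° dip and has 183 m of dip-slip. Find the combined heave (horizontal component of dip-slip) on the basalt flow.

163 m

heave_A = 10.5 × cos(28°) = 9.271 m
heave_B = 183 × cos(33°) = 153.5 m
total = 9.271 + 153.5 = 163 m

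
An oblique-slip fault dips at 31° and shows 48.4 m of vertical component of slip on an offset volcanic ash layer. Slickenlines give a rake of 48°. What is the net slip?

126 m

dip-slip = throw / sin(dip) = 48.4 / sin(31°) = 93.97 m
net slip = dip-slip / sin(rake) = 93.97 / sin(48°) = 126 m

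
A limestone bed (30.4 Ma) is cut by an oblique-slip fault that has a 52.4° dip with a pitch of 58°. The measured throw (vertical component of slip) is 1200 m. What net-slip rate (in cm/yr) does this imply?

0.00587 cm/yr

dip-slip = throw / sin(dip) = 1200 / sin(52.4°) = 1515 m
net slip = dip-slip / sin(rake) = 1515 / sin(58°) = 1786 m
rate = 1786 m / 30.4 Ma = 0.0000587 m/yr = 0.00587 cm/yr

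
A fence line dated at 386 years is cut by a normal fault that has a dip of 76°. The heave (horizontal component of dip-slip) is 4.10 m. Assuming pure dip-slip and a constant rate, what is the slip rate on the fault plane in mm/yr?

43.9 mm/yr

dip-slip = heave / cos(dip) = 4.10 m / cos(76°) = 16.95 m
rate = 16.95 m / 386 years = 0.0439 m/yr = 43.9 mm/yr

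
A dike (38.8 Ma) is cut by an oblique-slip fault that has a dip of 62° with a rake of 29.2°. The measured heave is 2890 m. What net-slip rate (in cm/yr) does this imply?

dip-slip = heave / cos(dip) = 2890 / cos(62°) = 6156 m
net slip = dip-slip / sin(rake) = 6156 / sin(29.2°) = 12620 m
rate = 12620 m / 38.8 Ma = 0.000325 m/yr = 0.0325 cm/yr

0.0325 cm/yr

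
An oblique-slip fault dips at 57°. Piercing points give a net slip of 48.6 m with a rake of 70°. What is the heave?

24.9 m

dip-slip = net slip × sin(rake) = 48.6 m × sin(70°) = 45.67 m
heave = dip-slip × cos(dip) = 45.67 × cos(57°) = 24.9 m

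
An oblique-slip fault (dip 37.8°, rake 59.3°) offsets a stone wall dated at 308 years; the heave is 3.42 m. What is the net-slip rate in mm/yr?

16.3 mm/yr

dip-slip = heave / cos(dip) = 3.42 / cos(37.8°) = 4.328 m
net slip = dip-slip / sin(rake) = 4.328 / sin(59.3°) = 5.034 m
rate = 5.034 m / 308 years = 0.0163 m/yr = 16.3 mm/yr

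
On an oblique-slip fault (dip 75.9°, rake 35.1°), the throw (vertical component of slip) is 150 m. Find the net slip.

dip-slip = throw / sin(dip) = 150 / sin(75.9°) = 154.7 m
net slip = dip-slip / sin(rake) = 154.7 / sin(35.1°) = 269 m

269 m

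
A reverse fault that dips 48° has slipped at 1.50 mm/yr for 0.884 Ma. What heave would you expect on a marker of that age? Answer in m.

dip-slip = rate × time = 1.50 mm/yr × 0.884 Ma = 1326 m
heave = dip-slip × cos(dip) = 1326 × cos(48°) = 887 m

887 m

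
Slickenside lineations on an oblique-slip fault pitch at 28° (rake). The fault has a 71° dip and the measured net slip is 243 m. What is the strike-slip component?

215 m

strike-slip = net slip × cos(rake) = 243 m × cos(28°) = 215 m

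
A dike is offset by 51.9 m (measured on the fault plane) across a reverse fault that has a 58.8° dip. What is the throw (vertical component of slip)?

44.4 m

throw = dip-slip × sin(dip) = 51.9 m × sin(58.8°) = 44.4 m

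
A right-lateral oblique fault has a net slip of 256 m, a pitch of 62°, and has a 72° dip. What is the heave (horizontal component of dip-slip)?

dip-slip = net slip × sin(rake) = 256 m × sin(62°) = 226 m
heave = dip-slip × cos(dip) = 226 × cos(72°) = 69.8 m

69.8 m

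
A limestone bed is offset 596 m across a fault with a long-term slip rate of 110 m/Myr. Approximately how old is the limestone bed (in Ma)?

5.42 Ma

age = offset / rate = 596 m / (110 m/Myr) = 5.42e+06 yr = 5.42 Ma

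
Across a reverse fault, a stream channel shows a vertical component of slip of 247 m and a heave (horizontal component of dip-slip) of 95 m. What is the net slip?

net slip = √(throw² + heave²) = √(247² + 95²) = 265 m

265 m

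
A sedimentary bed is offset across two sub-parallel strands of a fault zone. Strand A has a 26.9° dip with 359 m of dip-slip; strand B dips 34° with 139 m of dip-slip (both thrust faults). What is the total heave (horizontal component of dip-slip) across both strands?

435 m

heave_A = 359 × cos(26.9°) = 320.2 m
heave_B = 139 × cos(34°) = 115.2 m
total = 320.2 + 115.2 = 435 m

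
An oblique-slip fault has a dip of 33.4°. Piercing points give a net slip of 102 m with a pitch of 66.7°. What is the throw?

dip-slip = net slip × sin(rake) = 102 m × sin(66.7°) = 93.68 m
throw = dip-slip × sin(dip) = 93.68 × sin(33.4°) = 51.6 m

51.6 m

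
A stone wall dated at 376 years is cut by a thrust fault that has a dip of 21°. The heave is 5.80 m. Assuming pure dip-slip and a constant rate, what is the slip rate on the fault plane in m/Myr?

16500 m/Myr

dip-slip = heave / cos(dip) = 5.80 m / cos(21°) = 6.213 m
rate = 6.213 m / 376 years = 0.0165 m/yr = 16500 m/Myr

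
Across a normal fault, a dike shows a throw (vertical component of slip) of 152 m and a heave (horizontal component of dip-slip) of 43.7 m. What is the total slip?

158 m

net slip = √(throw² + heave²) = √(152² + 43.7²) = 158 m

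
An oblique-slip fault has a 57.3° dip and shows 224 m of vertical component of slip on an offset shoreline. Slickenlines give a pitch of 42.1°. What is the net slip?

397 m

dip-slip = throw / sin(dip) = 224 / sin(57.3°) = 266.2 m
net slip = dip-slip / sin(rake) = 266.2 / sin(42.1°) = 397 m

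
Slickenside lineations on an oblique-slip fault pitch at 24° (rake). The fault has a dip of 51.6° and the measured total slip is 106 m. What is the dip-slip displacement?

43.1 m

dip-slip = net slip × sin(rake) = 106 m × sin(24°) = 43.1 m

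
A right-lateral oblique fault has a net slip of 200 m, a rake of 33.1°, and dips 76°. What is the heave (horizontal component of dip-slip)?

26.4 m

dip-slip = net slip × sin(rake) = 200 m × sin(33.1°) = 109.2 m
heave = dip-slip × cos(dip) = 109.2 × cos(76°) = 26.4 m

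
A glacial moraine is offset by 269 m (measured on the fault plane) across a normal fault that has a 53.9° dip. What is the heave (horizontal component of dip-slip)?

158 m

heave = dip-slip × cos(dip) = 269 m × cos(53.9°) = 158 m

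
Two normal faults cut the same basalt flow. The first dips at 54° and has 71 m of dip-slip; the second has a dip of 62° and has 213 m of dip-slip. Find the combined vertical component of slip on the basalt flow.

246 m

throw_A = 71 × sin(54°) = 57.44 m
throw_B = 213 × sin(62°) = 188.1 m
total = 57.44 + 188.1 = 246 m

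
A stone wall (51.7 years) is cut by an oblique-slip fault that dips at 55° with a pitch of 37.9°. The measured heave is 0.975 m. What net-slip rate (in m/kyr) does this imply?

dip-slip = heave / cos(dip) = 0.975 / cos(55°) = 1.700 m
net slip = dip-slip / sin(rake) = 1.700 / sin(37.9°) = 2.767 m
rate = 2.767 m / 51.7 years = 0.0535 m/yr = 53.5 m/kyr

53.5 m/kyr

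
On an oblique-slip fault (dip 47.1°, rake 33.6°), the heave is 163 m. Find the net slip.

433 m

dip-slip = heave / cos(dip) = 163 / cos(47.1°) = 239.5 m
net slip = dip-slip / sin(rake) = 239.5 / sin(33.6°) = 433 m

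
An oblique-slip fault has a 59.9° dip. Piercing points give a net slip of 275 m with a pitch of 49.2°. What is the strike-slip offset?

strike-slip = net slip × cos(rake) = 275 m × cos(49.2°) = 180 m

180 m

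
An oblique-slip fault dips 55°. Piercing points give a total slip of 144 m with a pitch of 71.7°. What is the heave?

dip-slip = net slip × sin(rake) = 144 m × sin(71.7°) = 136.7 m
heave = dip-slip × cos(dip) = 136.7 × cos(55°) = 78.4 m

78.4 m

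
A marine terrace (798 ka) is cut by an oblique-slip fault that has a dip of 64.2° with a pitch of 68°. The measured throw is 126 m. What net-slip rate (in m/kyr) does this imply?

0.189 m/kyr

dip-slip = throw / sin(dip) = 126 / sin(64.2°) = 140 m
net slip = dip-slip / sin(rake) = 140 / sin(68°) = 150.9 m
rate = 150.9 m / 798 ka = 0.000189 m/yr = 0.189 m/kyr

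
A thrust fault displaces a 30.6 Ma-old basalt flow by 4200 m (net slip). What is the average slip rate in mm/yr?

0.137 mm/yr

rate = 4200 m / 30.6 Ma = 0.000137 m/yr = 0.137 mm/yr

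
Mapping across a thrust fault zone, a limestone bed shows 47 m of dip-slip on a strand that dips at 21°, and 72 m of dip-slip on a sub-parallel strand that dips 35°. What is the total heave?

heave_A = 47 × cos(21°) = 43.88 m
heave_B = 72 × cos(35°) = 58.98 m
total = 43.88 + 58.98 = 103 m

103 m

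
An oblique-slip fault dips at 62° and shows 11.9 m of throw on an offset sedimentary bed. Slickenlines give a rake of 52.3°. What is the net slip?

dip-slip = throw / sin(dip) = 11.9 / sin(62°) = 13.48 m
net slip = dip-slip / sin(rake) = 13.48 / sin(52.3°) = 17 m

17 m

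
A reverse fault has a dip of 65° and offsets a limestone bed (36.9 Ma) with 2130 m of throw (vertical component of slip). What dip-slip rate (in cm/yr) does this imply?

0.00637 cm/yr

dip-slip = throw / sin(dip) = 2130 m / sin(65°) = 2350 m
rate = 2350 m / 36.9 Ma = 0.0000637 m/yr = 0.00637 cm/yr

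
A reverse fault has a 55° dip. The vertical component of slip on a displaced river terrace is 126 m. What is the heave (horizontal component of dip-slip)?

heave = throw / tan(dip) = 126 / tan(55°) = 88.2 m

88.2 m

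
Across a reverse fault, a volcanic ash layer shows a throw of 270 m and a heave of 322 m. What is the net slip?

net slip = √(throw² + heave²) = √(270² + 322²) = 420 m

420 m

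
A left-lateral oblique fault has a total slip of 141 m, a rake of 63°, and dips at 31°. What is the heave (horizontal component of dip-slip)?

dip-slip = net slip × sin(rake) = 141 m × sin(63°) = 125.6 m
heave = dip-slip × cos(dip) = 125.6 × cos(31°) = 108 m

108 m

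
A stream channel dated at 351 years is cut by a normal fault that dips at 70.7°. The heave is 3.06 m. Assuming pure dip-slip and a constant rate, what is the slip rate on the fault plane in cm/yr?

dip-slip = heave / cos(dip) = 3.06 m / cos(70.7°) = 9.258 m
rate = 9.258 m / 351 years = 0.0264 m/yr = 2.64 cm/yr

2.64 cm/yr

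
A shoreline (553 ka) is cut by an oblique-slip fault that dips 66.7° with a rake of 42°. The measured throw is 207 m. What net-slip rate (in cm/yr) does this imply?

dip-slip = throw / sin(dip) = 207 / sin(66.7°) = 225.4 m
net slip = dip-slip / sin(rake) = 225.4 / sin(42°) = 336.8 m
rate = 336.8 m / 553 ka = 0.000609 m/yr = 0.0609 cm/yr

0.0609 cm/yr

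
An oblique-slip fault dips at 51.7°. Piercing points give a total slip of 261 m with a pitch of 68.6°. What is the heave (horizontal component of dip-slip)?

dip-slip = net slip × sin(rake) = 261 m × sin(68.6°) = 243 m
heave = dip-slip × cos(dip) = 243 × cos(51.7°) = 151 m

151 m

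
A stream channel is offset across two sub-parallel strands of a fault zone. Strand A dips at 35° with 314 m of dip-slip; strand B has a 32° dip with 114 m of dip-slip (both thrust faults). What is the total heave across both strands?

354 m

heave_A = 314 × cos(35°) = 257.2 m
heave_B = 114 × cos(32°) = 96.68 m
total = 257.2 + 96.68 = 354 m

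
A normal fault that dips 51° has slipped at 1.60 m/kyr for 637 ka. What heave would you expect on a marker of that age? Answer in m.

641 m

dip-slip = rate × time = 1.60 m/kyr × 637 ka = 1019 m
heave = dip-slip × cos(dip) = 1019 × cos(51°) = 641 m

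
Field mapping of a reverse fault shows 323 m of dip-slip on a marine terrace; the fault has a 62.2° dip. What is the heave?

151 m

heave = dip-slip × cos(dip) = 323 m × cos(62.2°) = 151 m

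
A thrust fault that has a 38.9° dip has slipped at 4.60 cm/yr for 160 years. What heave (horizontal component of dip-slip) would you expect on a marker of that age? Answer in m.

dip-slip = rate × time = 4.60 cm/yr × 160 years = 7.360 m
heave = dip-slip × cos(dip) = 7.360 × cos(38.9°) = 5.73 m

5.73 m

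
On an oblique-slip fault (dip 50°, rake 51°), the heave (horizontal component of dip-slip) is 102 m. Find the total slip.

dip-slip = heave / cos(dip) = 102 / cos(50°) = 158.7 m
net slip = dip-slip / sin(rake) = 158.7 / sin(51°) = 204 m

204 m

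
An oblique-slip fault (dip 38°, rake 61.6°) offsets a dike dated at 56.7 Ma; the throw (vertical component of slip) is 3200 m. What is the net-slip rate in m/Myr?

dip-slip = throw / sin(dip) = 3200 / sin(38°) = 5198 m
net slip = dip-slip / sin(rake) = 5198 / sin(61.6°) = 5909 m
rate = 5909 m / 56.7 Ma = 0.000104 m/yr = 104 m/Myr

104 m/Myr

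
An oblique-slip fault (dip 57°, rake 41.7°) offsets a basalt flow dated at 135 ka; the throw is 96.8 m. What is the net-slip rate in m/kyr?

1.29 m/kyr

dip-slip = throw / sin(dip) = 96.8 / sin(57°) = 115.4 m
net slip = dip-slip / sin(rake) = 115.4 / sin(41.7°) = 173.5 m
rate = 173.5 m / 135 ka = 0.00129 m/yr = 1.29 m/kyr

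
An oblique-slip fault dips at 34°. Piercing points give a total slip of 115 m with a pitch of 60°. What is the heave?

dip-slip = net slip × sin(rake) = 115 m × sin(60°) = 99.59 m
heave = dip-slip × cos(dip) = 99.59 × cos(34°) = 82.6 m

82.6 m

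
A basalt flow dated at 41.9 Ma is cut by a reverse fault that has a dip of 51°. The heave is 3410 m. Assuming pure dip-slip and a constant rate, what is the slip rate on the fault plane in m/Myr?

dip-slip = heave / cos(dip) = 3410 m / cos(51°) = 5419 m
rate = 5419 m / 41.9 Ma = 0.000129 m/yr = 129 m/Myr

129 m/Myr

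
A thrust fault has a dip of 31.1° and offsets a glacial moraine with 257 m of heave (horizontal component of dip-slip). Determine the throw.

155 m

throw = heave × tan(dip) = 257 × tan(31.1°) = 155 m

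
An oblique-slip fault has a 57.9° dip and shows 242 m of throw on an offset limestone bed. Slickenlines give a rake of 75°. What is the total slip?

296 m

dip-slip = throw / sin(dip) = 242 / sin(57.9°) = 285.7 m
net slip = dip-slip / sin(rake) = 285.7 / sin(75°) = 296 m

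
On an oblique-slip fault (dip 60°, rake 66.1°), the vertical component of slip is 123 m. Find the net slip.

155 m

dip-slip = throw / sin(dip) = 123 / sin(60°) = 142 m
net slip = dip-slip / sin(rake) = 142 / sin(66.1°) = 155 m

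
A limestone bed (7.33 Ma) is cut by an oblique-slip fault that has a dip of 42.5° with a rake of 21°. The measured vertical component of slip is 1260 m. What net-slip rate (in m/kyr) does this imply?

0.710 m/kyr

dip-slip = throw / sin(dip) = 1260 / sin(42.5°) = 1865 m
net slip = dip-slip / sin(rake) = 1865 / sin(21°) = 5204 m
rate = 5204 m / 7.33 Ma = 0.000710 m/yr = 0.710 m/kyr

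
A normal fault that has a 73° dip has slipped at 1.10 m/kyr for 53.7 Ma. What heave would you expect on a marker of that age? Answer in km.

dip-slip = rate × time = 1.10 m/kyr × 53.7 Ma = 59070 m
heave = dip-slip × cos(dip) = 59070 × cos(73°) = 17300 m = 17.3 km

17.3 km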